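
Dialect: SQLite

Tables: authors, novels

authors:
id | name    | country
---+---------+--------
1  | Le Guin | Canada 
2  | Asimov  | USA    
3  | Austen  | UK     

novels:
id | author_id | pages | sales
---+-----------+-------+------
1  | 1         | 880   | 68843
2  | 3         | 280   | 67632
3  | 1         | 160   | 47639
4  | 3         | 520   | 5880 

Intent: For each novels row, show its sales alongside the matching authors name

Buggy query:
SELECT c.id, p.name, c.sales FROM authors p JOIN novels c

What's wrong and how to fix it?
Bug: Missing join condition: each novels row is matched to all authors rows instead of just its own

Fix: Add ON c.author_id = p.id to the JOIN

Corrected query:
SELECT c.id, p.name, c.sales FROM authors p JOIN novels c ON c.author_id = p.id

Result:
id | name    | sales
---+---------+------
1  | Le Guin | 68843
2  | Austen  | 67632
3  | Le Guin | 47639
4  | Austen  | 5880 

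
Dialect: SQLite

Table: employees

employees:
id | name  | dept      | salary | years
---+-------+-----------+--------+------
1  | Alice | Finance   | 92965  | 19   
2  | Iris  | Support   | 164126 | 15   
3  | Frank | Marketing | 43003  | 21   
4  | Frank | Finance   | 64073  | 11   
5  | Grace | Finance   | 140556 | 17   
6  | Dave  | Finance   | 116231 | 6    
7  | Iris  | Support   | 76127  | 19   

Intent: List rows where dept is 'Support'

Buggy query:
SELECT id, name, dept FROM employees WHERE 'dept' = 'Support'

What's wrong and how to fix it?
Bug: Single quotes denote string literals in SQL; the column name is being compared as a constant string

Fix: Remove the quotes around the column name (or use double quotes for an identifier)

Corrected query:
SELECT id, name, dept FROM employees WHERE dept = 'Support'

Result:
id | name | dept   
---+------+--------
2  | Iris | Support
7  | Iris | Support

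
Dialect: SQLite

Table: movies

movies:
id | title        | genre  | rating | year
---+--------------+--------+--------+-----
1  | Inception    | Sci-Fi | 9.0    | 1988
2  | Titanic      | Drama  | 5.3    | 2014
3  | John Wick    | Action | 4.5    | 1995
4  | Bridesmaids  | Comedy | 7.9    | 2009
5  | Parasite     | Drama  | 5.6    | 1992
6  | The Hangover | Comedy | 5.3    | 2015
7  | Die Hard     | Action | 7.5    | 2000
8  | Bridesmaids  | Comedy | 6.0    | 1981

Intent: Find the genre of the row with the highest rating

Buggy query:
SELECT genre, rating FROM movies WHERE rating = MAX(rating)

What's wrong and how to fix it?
Bug: WHERE is evaluated per row; an aggregate over the whole table isn't defined there

Fix: Wrap MAX in a scalar subquery so WHERE compares against a single value

Corrected query:
SELECT genre, rating FROM movies WHERE rating = (SELECT MAX(rating) FROM movies)

Result:
genre  | rating
-------+-------
Sci-Fi | 9     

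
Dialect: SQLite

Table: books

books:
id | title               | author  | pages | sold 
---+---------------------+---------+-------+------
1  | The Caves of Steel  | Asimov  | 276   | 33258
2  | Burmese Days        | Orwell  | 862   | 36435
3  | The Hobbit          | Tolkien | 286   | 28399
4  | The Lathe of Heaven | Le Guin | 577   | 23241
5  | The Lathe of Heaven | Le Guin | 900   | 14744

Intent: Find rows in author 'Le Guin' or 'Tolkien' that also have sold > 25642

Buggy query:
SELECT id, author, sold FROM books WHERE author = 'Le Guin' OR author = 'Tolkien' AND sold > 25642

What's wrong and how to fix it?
Bug: Without parentheses, AND is evaluated before OR, so the sold filter only applies to the 'Tolkien' branch

Fix: Group the OR with parentheses (or use IN), then AND the threshold

Corrected query:
SELECT id, author, sold FROM books WHERE (author = 'Le Guin' OR author = 'Tolkien') AND sold > 25642

Result:
id | author  | sold 
---+---------+------
3  | Tolkien | 28399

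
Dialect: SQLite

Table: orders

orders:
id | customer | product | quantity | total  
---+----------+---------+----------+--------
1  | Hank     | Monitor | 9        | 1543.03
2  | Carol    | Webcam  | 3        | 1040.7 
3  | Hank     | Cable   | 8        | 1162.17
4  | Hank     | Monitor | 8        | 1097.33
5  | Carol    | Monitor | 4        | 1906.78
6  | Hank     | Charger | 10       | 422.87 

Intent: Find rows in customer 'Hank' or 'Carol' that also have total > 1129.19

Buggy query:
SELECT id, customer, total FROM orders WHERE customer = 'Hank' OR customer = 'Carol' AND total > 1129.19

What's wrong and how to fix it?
Bug: AND binds tighter than OR, so this parses as customer = 'Hank' OR (customer = 'Carol' AND total > 1129.19)

Fix: Group the OR with parentheses (or use IN), then AND the threshold

Corrected query:
SELECT id, customer, total FROM orders WHERE (customer = 'Hank' OR customer = 'Carol') AND total > 1129.19

Result:
id | customer | total  
---+----------+--------
1  | Hank     | 1543.03
3  | Hank     | 1162.17
5  | Carol    | 1906.78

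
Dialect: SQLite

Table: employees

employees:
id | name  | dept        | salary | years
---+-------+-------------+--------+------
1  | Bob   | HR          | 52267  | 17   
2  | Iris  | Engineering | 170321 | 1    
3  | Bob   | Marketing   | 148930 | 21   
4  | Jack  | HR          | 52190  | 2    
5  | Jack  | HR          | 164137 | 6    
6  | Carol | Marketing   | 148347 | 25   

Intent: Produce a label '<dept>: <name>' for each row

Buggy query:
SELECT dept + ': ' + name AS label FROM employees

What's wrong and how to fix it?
Bug: '+' is numeric addition; on text columns SQLite converts them to 0 instead of concatenating

Fix: Replace + with || to concatenate text

Corrected query:
SELECT dept || ': ' || name AS label FROM employees

Result:
label            
-----------------
HR: Bob          
Engineering: Iris
Marketing: Bob   
HR: Jack         
HR: Jack         
Marketing: Carol 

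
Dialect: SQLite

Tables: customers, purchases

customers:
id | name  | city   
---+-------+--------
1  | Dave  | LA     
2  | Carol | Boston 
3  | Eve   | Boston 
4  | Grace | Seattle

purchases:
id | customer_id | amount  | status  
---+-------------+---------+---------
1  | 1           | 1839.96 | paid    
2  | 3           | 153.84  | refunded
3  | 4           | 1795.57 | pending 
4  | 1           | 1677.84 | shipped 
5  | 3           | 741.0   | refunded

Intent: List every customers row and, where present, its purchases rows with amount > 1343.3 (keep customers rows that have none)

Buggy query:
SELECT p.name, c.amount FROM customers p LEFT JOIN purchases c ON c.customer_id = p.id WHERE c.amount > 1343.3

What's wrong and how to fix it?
Bug: A WHERE condition on the right-hand table after LEFT JOIN drops unmatched parents

Fix: Put 'c.amount > 1343.3' in the JOIN's ON clause instead of WHERE

Corrected query:
SELECT p.name, c.amount FROM customers p LEFT JOIN purchases c ON c.customer_id = p.id AND c.amount > 1343.3

Result:
name  | amount 
------+--------
Dave  | 1677.84
Dave  | 1839.96
Carol | NULL   
Eve   | NULL   
Grace | 1795.57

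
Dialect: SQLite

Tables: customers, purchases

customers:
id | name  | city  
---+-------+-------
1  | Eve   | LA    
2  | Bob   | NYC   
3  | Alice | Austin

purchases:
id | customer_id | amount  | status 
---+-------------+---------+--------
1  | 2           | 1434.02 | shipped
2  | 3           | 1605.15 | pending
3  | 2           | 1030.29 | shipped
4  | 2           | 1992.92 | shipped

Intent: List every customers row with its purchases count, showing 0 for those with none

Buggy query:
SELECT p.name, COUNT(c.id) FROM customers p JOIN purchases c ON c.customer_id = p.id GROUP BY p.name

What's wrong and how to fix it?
Bug: INNER JOIN drops customers rows that have no matching purchases rows

Fix: Use LEFT JOIN so parents without children still appear (COUNT(c.id) gives 0)

Corrected query:
SELECT p.name, COUNT(c.id) FROM customers p LEFT JOIN purchases c ON c.customer_id = p.id GROUP BY p.name

Result:
name  | COUNT(c.id)
------+------------
Alice | 1          
Bob   | 3          
Eve   | 0          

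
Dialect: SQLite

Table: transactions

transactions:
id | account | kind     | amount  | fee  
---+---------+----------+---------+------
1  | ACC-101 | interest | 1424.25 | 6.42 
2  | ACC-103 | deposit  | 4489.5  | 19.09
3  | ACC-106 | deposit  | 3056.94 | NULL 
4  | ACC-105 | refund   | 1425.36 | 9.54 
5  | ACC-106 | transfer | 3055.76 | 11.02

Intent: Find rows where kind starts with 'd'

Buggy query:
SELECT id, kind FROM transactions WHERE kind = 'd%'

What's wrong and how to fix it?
Bug: Wildcards only work with LIKE; '=' treats '%' as a literal character

Fix: Use LIKE for wildcard pattern matching

Corrected query:
SELECT id, kind FROM transactions WHERE kind LIKE 'd%'

Result:
id | kind   
---+--------
2  | deposit
3  | deposit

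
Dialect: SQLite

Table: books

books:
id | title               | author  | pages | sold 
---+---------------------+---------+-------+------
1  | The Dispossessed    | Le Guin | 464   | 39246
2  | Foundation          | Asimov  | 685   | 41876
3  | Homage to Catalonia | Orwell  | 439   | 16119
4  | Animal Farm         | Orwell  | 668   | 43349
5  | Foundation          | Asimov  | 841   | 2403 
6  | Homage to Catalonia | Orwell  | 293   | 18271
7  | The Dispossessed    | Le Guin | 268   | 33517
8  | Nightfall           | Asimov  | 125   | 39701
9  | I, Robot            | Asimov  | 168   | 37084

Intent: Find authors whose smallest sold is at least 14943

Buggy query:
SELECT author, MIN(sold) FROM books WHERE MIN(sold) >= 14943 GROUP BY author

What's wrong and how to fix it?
Bug: MIN() in WHERE is a misuse of aggregate

Fix: Use HAVING for the per-group MIN condition

Corrected query:
SELECT author, MIN(sold) FROM books GROUP BY author HAVING MIN(sold) >= 14943

Result:
author  | MIN(sold)
--------+----------
Le Guin | 33517    
Orwell  | 16119    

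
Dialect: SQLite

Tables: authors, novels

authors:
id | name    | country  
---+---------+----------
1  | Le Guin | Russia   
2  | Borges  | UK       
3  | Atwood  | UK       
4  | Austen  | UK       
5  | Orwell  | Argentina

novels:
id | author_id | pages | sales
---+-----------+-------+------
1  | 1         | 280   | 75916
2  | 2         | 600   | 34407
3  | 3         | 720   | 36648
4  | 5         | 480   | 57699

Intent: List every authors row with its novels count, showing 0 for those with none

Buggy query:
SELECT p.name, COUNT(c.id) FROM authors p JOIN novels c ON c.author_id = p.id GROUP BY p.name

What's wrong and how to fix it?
Bug: An inner join excludes parents with zero children

Fix: Switch to LEFT JOIN to retain unmatched parent rows

Corrected query:
SELECT p.name, COUNT(c.id) FROM authors p LEFT JOIN novels c ON c.author_id = p.id GROUP BY p.name

Result:
name    | COUNT(c.id)
--------+------------
Atwood  | 1          
Austen  | 0          
Borges  | 1          
Le Guin | 1          
Orwell  | 1          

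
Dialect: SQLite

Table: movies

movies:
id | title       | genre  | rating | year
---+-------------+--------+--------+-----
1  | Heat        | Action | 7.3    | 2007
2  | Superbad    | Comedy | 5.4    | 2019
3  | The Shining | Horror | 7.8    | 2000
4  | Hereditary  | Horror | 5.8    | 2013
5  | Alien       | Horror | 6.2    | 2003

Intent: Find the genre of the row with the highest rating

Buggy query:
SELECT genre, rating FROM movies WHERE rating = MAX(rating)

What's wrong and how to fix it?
Bug: WHERE is evaluated per row; an aggregate over the whole table isn't defined there

Fix: Use a subquery: WHERE rating = (SELECT MAX(rating) FROM movies)

Corrected query:
SELECT genre, rating FROM movies WHERE rating = (SELECT MAX(rating) FROM movies)

Result:
genre  | rating
-------+-------
Horror | 7.8   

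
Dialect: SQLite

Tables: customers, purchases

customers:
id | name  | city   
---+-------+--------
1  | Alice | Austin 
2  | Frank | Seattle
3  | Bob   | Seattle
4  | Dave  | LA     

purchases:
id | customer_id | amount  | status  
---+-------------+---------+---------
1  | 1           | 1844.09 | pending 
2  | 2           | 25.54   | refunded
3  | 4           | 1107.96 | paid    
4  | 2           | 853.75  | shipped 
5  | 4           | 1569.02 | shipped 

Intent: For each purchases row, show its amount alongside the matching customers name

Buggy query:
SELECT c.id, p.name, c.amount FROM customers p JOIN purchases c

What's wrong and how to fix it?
Bug: Missing join condition: each purchases row is matched to all customers rows instead of just its own

Fix: Add ON c.customer_id = p.id to the JOIN

Corrected query:
SELECT c.id, p.name, c.amount FROM customers p JOIN purchases c ON c.customer_id = p.id

Result:
id | name  | amount 
---+-------+--------
1  | Alice | 1844.09
2  | Frank | 25.54  
3  | Dave  | 1107.96
4  | Frank | 853.75 
5  | Dave  | 1569.02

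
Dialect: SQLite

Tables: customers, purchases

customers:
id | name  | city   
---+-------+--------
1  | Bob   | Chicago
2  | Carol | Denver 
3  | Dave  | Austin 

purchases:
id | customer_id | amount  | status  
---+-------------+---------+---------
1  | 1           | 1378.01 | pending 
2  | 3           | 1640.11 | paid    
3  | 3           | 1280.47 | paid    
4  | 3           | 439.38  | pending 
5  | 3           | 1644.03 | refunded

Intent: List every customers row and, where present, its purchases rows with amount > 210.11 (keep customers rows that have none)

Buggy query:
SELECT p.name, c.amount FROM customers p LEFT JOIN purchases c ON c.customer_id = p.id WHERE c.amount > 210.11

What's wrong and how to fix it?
Bug: A WHERE condition on the right-hand table after LEFT JOIN drops unmatched parents

Fix: Put 'c.amount > 210.11' in the JOIN's ON clause instead of WHERE

Corrected query:
SELECT p.name, c.amount FROM customers p LEFT JOIN purchases c ON c.customer_id = p.id AND c.amount > 210.11

Result:
name  | amount 
------+--------
Bob   | 1378.01
Carol | NULL   
Dave  | 439.38 
Dave  | 1280.47
Dave  | 1640.11
Dave  | 1644.03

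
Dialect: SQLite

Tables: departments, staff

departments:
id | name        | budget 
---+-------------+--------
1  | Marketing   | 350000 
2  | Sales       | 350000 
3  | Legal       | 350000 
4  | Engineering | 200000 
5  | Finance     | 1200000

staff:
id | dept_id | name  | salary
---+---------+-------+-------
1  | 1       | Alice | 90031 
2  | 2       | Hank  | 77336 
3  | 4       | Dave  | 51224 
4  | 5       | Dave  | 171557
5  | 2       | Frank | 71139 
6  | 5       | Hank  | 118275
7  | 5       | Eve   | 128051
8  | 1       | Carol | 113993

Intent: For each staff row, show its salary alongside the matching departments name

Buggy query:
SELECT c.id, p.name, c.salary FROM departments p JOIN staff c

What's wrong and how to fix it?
Bug: JOIN with no ON clause produces a cartesian product; every staff row pairs with every departments row

Fix: Specify the join condition linking the foreign key to the parent id

Corrected query:
SELECT c.id, p.name, c.salary FROM departments p JOIN staff c ON c.dept_id = p.id

Result:
id | name        | salary
---+-------------+-------
1  | Marketing   | 90031 
2  | Sales       | 77336 
3  | Engineering | 51224 
4  | Finance     | 171557
5  | Sales       | 71139 
6  | Finance     | 118275
7  | Finance     | 128051
8  | Marketing   | 113993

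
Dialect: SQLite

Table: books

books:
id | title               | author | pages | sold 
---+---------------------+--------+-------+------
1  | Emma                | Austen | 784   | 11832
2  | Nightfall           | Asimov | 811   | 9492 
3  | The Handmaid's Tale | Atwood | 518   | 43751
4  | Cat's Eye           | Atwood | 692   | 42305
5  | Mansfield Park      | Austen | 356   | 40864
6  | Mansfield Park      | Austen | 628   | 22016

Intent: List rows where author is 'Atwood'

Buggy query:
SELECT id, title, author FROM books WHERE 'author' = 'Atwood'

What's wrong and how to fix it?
Bug: Single quotes denote string literals in SQL; the column name is being compared as a constant string

Fix: Remove the quotes around the column name (or use double quotes for an identifier)

Corrected query:
SELECT id, title, author FROM books WHERE author = 'Atwood'

Result:
id | title               | author
---+---------------------+-------
3  | The Handmaid's Tale | Atwood
4  | Cat's Eye           | Atwood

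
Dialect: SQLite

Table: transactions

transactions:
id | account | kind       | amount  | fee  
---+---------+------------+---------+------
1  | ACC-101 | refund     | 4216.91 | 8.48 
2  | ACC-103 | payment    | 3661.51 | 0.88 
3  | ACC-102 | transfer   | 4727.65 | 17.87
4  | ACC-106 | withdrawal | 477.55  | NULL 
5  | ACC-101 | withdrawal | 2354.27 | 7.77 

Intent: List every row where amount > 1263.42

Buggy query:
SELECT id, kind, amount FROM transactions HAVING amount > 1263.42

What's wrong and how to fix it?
Bug: This is a non-aggregate query (no GROUP BY, no aggregates), so in SQLite the HAVING clause is invalid here; a row-level condition belongs in WHERE

Fix: Use WHERE for row-level filtering

Corrected query:
SELECT id, kind, amount FROM transactions WHERE amount > 1263.42

Result:
id | kind       | amount 
---+------------+--------
1  | refund     | 4216.91
2  | payment    | 3661.51
3  | transfer   | 4727.65
5  | withdrawal | 2354.27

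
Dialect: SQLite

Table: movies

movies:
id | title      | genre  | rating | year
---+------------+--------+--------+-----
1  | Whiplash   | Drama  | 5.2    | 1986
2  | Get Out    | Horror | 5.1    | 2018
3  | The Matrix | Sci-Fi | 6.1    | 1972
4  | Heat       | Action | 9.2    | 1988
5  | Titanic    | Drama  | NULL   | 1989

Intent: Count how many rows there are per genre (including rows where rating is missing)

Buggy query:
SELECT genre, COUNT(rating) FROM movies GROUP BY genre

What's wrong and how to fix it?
Bug: COUNT(rating) skips NULLs, so groups with missing rating are undercounted

Fix: Replace COUNT(rating) with COUNT(*)

Corrected query:
SELECT genre, COUNT(*) FROM movies GROUP BY genre

Result:
genre  | COUNT(*)
-------+---------
Action | 1       
Drama  | 2       
Horror | 1       
Sci-Fi | 1       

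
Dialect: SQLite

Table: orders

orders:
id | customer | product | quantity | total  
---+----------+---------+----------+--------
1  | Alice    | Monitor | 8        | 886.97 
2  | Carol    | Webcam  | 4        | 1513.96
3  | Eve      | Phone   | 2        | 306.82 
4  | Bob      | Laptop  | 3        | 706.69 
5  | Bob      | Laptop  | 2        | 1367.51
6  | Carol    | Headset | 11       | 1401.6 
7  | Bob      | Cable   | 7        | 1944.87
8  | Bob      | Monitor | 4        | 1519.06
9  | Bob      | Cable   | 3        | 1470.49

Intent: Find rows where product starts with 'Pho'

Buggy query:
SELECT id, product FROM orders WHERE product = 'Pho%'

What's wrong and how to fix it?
Bug: Wildcards only work with LIKE; '=' treats '%' as a literal character

Fix: Replace '=' with LIKE so 'Pho%' is treated as a pattern

Corrected query:
SELECT id, product FROM orders WHERE product LIKE 'Pho%'

Result:
id | product
---+--------
3  | Phone  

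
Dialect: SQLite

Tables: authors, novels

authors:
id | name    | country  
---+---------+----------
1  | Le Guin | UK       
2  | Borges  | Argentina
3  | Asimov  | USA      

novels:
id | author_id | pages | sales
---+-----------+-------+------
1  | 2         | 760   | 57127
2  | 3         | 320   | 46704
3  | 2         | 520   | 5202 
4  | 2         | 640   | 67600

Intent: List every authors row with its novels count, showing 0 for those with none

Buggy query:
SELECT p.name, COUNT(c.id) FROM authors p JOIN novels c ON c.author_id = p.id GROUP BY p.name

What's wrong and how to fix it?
Bug: INNER JOIN drops authors rows that have no matching novels rows

Fix: Switch to LEFT JOIN to retain unmatched parent rows

Corrected query:
SELECT p.name, COUNT(c.id) FROM authors p LEFT JOIN novels c ON c.author_id = p.id GROUP BY p.name

Result:
name    | COUNT(c.id)
--------+------------
Asimov  | 1          
Borges  | 3          
Le Guin | 0          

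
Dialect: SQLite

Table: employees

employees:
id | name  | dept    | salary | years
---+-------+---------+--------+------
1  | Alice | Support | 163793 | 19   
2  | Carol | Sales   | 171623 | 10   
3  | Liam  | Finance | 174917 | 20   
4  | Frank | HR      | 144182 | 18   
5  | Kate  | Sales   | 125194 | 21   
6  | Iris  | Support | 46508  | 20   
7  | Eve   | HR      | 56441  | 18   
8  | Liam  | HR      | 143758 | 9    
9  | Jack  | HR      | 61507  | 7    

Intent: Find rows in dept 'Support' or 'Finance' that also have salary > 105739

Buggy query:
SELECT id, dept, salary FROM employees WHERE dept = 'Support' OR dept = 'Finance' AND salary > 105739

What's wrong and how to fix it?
Bug: Without parentheses, AND is evaluated before OR, so the salary filter only applies to the 'Finance' branch

Fix: Add parentheses around the OR so the AND applies to both alternatives

Corrected query:
SELECT id, dept, salary FROM employees WHERE (dept = 'Support' OR dept = 'Finance') AND salary > 105739

Result:
id | dept    | salary
---+---------+-------
1  | Support | 163793
3  | Finance | 174917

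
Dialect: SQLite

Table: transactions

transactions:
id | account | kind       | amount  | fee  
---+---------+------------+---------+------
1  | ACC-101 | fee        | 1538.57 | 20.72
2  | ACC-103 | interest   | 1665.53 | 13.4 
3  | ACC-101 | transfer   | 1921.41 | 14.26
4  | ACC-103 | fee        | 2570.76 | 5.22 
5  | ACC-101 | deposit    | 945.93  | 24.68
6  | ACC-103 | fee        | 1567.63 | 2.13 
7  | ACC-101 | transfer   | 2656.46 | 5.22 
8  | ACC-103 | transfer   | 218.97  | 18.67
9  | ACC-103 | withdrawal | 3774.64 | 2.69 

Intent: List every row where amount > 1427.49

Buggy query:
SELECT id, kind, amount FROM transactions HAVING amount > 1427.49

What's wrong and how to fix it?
Bug: This is a non-aggregate query (no GROUP BY, no aggregates), so in SQLite the HAVING clause is invalid here; a row-level condition belongs in WHERE

Fix: Replace HAVING with WHERE since the condition applies to individual rows

Corrected query:
SELECT id, kind, amount FROM transactions WHERE amount > 1427.49

Result:
id | kind       | amount 
---+------------+--------
1  | fee        | 1538.57
2  | interest   | 1665.53
3  | transfer   | 1921.41
4  | fee        | 2570.76
6  | fee        | 1567.63
7  | transfer   | 2656.46
9  | withdrawal | 3774.64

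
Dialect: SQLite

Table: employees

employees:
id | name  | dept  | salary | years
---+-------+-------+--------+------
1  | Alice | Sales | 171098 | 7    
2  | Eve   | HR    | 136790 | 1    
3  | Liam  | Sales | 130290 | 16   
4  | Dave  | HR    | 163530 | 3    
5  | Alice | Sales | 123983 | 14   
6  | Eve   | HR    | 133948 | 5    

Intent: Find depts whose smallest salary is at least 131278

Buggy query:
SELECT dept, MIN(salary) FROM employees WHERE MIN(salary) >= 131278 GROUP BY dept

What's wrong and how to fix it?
Bug: MIN() in WHERE is a misuse of aggregate

Fix: Use HAVING for the per-group MIN condition

Corrected query:
SELECT dept, MIN(salary) FROM employees GROUP BY dept HAVING MIN(salary) >= 131278

Result:
dept | MIN(salary)
-----+------------
HR   | 133948     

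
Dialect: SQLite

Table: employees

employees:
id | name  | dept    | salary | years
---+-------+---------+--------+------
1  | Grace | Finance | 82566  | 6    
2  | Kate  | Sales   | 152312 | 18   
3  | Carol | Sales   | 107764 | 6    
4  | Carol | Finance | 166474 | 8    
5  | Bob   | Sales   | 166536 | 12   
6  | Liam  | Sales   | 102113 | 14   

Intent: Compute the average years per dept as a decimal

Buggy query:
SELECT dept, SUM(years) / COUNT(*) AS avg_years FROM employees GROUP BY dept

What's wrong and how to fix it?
Bug: Both operands are integers, so '/' performs integer division and truncates

Fix: Multiply by 1.0 (or CAST to REAL) to force floating-point division

Corrected query:
SELECT dept, SUM(years) * 1.0 / COUNT(*) AS avg_years FROM employees GROUP BY dept

Result:
dept    | avg_years
--------+----------
Finance | 7        
Sales   | 12.5     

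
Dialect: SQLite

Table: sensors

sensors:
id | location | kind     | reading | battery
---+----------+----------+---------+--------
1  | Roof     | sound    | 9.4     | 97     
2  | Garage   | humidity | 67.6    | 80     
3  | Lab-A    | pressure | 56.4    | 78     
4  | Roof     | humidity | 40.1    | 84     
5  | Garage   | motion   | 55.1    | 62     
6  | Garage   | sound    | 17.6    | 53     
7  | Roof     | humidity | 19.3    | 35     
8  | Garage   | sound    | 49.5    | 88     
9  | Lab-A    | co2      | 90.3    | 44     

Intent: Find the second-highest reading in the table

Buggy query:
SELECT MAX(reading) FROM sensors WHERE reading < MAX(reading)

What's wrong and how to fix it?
Bug: The inner MAX is an aggregate inside WHERE, which is not allowed

Fix: Put the inner MAX in a scalar subquery

Corrected query:
SELECT MAX(reading) FROM sensors WHERE reading < (SELECT MAX(reading) FROM sensors)

Result:
MAX(reading)
------------
67.6        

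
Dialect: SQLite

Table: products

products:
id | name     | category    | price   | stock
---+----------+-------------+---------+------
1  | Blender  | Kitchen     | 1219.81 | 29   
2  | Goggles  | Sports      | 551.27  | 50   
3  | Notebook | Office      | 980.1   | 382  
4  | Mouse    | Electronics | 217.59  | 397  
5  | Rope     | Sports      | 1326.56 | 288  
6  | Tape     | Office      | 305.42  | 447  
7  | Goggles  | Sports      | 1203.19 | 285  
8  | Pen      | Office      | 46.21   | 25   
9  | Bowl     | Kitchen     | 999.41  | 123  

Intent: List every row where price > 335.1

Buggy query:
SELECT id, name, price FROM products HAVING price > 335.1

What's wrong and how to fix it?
Bug: HAVING filters the output of aggregation, but this query has no GROUP BY and no aggregate functions, so SQLite rejects it (HAVING clause on a non-aggregate query); the condition here is per row

Fix: Use WHERE for row-level filtering

Corrected query:
SELECT id, name, price FROM products WHERE price > 335.1

Result:
id | name     | price  
---+----------+--------
1  | Blender  | 1219.81
2  | Goggles  | 551.27 
3  | Notebook | 980.1  
5  | Rope     | 1326.56
7  | Goggles  | 1203.19
9  | Bowl     | 999.41 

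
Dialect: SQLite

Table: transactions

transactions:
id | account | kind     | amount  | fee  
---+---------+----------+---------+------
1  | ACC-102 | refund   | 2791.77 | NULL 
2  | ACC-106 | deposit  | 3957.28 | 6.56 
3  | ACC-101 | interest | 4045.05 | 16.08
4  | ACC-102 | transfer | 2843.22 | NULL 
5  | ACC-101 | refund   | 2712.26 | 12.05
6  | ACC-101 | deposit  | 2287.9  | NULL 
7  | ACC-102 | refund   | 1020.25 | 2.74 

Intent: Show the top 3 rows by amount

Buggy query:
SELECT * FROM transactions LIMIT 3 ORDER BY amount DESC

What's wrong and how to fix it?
Bug: ORDER BY cannot follow LIMIT; LIMIT is the final clause

Fix: Swap the clauses: ORDER BY first, then LIMIT

Corrected query:
SELECT * FROM transactions ORDER BY amount DESC LIMIT 3

Result:
id | account | kind     | amount  | fee  
---+---------+----------+---------+------
3  | ACC-101 | interest | 4045.05 | 16.08
2  | ACC-106 | deposit  | 3957.28 | 6.56 
4  | ACC-102 | transfer | 2843.22 | NULL 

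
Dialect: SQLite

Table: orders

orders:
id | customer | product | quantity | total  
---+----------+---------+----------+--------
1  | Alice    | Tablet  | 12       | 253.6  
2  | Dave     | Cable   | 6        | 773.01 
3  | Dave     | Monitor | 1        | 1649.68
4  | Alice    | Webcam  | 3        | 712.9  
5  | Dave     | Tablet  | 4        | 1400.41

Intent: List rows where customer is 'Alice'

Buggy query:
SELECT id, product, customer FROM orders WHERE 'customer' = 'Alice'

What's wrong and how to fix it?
Bug: Single quotes denote string literals in SQL; the column name is being compared as a constant string

Fix: Reference the column as customer without single quotes

Corrected query:
SELECT id, product, customer FROM orders WHERE customer = 'Alice'

Result:
id | product | customer
---+---------+---------
1  | Tablet  | Alice   
4  | Webcam  | Alice   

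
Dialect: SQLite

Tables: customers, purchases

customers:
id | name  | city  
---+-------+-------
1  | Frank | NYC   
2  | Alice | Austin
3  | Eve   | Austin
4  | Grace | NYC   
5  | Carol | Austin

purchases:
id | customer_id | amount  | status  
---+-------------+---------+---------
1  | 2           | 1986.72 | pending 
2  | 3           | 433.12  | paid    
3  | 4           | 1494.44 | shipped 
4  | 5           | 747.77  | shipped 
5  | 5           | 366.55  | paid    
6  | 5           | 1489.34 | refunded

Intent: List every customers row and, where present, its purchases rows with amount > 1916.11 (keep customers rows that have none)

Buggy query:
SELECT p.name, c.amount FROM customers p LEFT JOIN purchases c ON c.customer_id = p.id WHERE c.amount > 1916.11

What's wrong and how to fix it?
Bug: Filtering c.amount in WHERE discards the NULL rows produced by LEFT JOIN, turning it into an inner join

Fix: Put 'c.amount > 1916.11' in the JOIN's ON clause instead of WHERE

Corrected query:
SELECT p.name, c.amount FROM customers p LEFT JOIN purchases c ON c.customer_id = p.id AND c.amount > 1916.11

Result:
name  | amount 
------+--------
Frank | NULL   
Alice | 1986.72
Eve   | NULL   
Grace | NULL   
Carol | NULL   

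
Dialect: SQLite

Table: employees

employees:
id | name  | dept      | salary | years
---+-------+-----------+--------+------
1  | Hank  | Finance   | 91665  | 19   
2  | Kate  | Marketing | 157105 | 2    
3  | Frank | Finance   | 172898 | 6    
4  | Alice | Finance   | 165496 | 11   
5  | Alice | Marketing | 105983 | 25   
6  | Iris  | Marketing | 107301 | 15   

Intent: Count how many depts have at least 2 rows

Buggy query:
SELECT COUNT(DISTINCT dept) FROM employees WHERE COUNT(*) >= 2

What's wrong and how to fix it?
Bug: WHERE filters individual rows, not groups, so a group-level COUNT is invalid there

Fix: Use a subquery that GROUPs and filters with HAVING, then count its rows

Corrected query:
SELECT COUNT(*) FROM (SELECT dept FROM employees GROUP BY dept HAVING COUNT(*) >= 2)

Result:
COUNT(*)
--------
2       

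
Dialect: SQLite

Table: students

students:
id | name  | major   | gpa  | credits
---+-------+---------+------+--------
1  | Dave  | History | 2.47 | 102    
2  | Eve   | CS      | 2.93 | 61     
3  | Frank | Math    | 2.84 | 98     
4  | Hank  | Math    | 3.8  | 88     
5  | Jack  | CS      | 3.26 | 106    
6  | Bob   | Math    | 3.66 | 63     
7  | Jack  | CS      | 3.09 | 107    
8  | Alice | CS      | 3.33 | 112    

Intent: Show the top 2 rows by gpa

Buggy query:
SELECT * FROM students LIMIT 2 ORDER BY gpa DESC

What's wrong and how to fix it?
Bug: LIMIT must come after ORDER BY

Fix: Sort with ORDER BY, then apply LIMIT

Corrected query:
SELECT * FROM students ORDER BY gpa DESC LIMIT 2

Result:
id | name | major | gpa  | credits
---+------+-------+------+--------
4  | Hank | Math  | 3.8  | 88     
6  | Bob  | Math  | 3.66 | 63     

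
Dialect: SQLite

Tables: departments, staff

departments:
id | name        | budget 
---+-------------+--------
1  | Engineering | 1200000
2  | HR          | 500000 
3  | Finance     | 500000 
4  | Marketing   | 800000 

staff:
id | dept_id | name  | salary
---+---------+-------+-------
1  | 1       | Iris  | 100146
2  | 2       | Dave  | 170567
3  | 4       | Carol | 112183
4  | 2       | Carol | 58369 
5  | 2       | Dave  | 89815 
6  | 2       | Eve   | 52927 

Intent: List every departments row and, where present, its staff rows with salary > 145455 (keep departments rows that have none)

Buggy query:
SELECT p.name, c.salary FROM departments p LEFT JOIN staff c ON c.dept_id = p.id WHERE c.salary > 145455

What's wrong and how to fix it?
Bug: Filtering c.salary in WHERE discards the NULL rows produced by LEFT JOIN, turning it into an inner join

Fix: Move the right-table condition into the ON clause so unmatched parents are kept

Corrected query:
SELECT p.name, c.salary FROM departments p LEFT JOIN staff c ON c.dept_id = p.id AND c.salary > 145455

Result:
name        | salary
------------+-------
Engineering | NULL  
HR          | 170567
Finance     | NULL  
Marketing   | NULL  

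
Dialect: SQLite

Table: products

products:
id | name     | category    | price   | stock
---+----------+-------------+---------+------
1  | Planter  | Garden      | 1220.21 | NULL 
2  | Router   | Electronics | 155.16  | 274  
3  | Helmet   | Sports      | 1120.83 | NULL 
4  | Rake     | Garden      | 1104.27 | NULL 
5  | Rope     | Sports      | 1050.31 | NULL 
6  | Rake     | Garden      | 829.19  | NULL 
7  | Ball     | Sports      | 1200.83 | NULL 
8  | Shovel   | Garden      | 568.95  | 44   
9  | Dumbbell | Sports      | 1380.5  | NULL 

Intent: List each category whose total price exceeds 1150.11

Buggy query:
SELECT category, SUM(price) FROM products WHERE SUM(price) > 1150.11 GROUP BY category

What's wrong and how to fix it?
Bug: WHERE runs before GROUP BY, so aggregates aren't available there

Fix: Use HAVING (which filters groups after aggregation) instead of WHERE

Corrected query:
SELECT category, SUM(price) FROM products GROUP BY category HAVING SUM(price) > 1150.11

Result:
category | SUM(price)
---------+-----------
Garden   | 3722.62   
Sports   | 4752.47   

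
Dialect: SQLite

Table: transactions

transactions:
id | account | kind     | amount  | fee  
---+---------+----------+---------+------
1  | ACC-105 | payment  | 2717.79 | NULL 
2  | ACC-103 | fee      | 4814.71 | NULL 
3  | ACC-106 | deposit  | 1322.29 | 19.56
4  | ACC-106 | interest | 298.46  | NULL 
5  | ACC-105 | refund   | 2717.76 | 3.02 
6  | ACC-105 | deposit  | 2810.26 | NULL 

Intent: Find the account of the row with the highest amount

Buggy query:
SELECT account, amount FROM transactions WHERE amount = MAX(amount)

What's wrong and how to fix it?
Bug: MAX(amount) is an aggregate and cannot be used directly in WHERE

Fix: Wrap MAX in a scalar subquery so WHERE compares against a single value

Corrected query:
SELECT account, amount FROM transactions WHERE amount = (SELECT MAX(amount) FROM transactions)

Result:
account | amount 
--------+--------
ACC-103 | 4814.71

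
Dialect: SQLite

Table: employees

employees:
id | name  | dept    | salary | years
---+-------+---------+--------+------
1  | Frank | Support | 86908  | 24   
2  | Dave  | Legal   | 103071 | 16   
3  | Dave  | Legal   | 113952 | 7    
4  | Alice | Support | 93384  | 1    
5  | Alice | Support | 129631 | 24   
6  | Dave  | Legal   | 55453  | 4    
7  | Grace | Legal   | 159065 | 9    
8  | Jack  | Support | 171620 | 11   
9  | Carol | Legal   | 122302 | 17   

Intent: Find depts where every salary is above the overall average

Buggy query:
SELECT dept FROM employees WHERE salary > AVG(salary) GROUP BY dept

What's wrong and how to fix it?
Bug: AVG() is an aggregate; it can't sit directly in WHERE

Fix: Use a subquery for AVG and a HAVING MIN(...) filter so the condition holds for every row in the group

Corrected query:
SELECT dept FROM employees GROUP BY dept HAVING MIN(salary) > (SELECT AVG(salary) FROM employees)

Result:
(no rows)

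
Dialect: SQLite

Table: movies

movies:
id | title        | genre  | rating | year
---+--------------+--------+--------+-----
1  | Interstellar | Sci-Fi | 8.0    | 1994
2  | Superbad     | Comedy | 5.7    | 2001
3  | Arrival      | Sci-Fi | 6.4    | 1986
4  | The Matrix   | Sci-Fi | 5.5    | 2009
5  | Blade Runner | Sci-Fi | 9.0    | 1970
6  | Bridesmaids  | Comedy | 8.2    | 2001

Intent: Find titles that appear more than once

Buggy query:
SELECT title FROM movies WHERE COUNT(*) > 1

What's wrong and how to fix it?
Bug: COUNT(*) is an aggregate and cannot be used in WHERE

Fix: Group first, then use HAVING for the count condition

Corrected query:
SELECT title FROM movies GROUP BY title HAVING COUNT(*) > 1

Result:
(no rows)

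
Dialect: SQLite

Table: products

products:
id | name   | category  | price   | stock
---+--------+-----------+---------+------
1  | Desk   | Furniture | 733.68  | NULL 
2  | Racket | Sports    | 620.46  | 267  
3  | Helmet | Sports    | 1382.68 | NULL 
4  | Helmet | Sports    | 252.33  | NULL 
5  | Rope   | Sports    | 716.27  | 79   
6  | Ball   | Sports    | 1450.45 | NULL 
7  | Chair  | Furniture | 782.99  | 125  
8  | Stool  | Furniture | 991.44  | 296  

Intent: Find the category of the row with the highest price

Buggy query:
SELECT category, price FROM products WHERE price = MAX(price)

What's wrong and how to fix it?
Bug: WHERE is evaluated per row; an aggregate over the whole table isn't defined there

Fix: Use a subquery: WHERE price = (SELECT MAX(price) FROM products)

Corrected query:
SELECT category, price FROM products WHERE price = (SELECT MAX(price) FROM products)

Result:
category | price  
---------+--------
Sports   | 1450.45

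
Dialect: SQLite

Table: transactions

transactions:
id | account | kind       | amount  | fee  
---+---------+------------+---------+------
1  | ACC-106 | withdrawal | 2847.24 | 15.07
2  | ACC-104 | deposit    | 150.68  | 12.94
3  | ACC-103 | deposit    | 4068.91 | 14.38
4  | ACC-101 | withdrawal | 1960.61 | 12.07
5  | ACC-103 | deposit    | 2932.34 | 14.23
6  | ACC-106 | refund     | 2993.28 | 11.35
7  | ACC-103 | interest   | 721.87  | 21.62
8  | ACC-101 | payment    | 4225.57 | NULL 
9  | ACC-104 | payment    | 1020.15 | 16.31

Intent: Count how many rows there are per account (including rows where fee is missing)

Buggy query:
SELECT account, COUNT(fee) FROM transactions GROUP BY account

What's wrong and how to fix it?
Bug: COUNT(column) counts non-NULL values only; rows with NULL fee aren't counted

Fix: Replace COUNT(fee) with COUNT(*)

Corrected query:
SELECT account, COUNT(*) FROM transactions GROUP BY account

Result:
account | COUNT(*)
--------+---------
ACC-101 | 2       
ACC-103 | 3       
ACC-104 | 2       
ACC-106 | 2       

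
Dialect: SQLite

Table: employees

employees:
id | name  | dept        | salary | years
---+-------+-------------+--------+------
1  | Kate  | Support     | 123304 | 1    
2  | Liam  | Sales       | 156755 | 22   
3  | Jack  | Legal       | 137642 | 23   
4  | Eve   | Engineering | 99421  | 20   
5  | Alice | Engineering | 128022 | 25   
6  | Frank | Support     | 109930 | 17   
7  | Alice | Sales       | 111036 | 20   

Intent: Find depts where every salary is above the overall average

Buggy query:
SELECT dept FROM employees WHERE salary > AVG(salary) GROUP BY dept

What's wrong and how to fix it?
Bug: AVG() is an aggregate; it can't sit directly in WHERE

Fix: Use a subquery for AVG and a HAVING MIN(...) filter so the condition holds for every row in the group

Corrected query:
SELECT dept FROM employees GROUP BY dept HAVING MIN(salary) > (SELECT AVG(salary) FROM employees)

Result:
dept 
-----
Legal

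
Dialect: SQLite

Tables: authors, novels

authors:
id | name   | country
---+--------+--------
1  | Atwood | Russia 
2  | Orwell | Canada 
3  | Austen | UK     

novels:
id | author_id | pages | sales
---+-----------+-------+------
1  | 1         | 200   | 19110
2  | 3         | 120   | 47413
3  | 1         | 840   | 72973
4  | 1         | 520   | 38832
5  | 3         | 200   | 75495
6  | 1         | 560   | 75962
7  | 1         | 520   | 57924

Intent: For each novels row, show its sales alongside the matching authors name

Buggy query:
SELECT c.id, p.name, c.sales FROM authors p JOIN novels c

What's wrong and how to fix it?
Bug: JOIN with no ON clause produces a cartesian product; every novels row pairs with every authors row

Fix: Add ON c.author_id = p.id to the JOIN

Corrected query:
SELECT c.id, p.name, c.sales FROM authors p JOIN novels c ON c.author_id = p.id

Result:
id | name   | sales
---+--------+------
1  | Atwood | 19110
2  | Austen | 47413
3  | Atwood | 72973
4  | Atwood | 38832
5  | Austen | 75495
6  | Atwood | 75962
7  | Atwood | 57924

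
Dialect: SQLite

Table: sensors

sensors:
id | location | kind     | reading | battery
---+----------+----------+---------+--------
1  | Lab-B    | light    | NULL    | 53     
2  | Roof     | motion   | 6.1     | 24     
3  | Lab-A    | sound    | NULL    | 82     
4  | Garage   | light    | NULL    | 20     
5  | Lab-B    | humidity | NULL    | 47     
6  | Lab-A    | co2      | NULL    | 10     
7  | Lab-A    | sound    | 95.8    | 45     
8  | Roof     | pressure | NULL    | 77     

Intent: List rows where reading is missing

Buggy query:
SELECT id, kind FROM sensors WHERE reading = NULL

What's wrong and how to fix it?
Bug: '= NULL' is always unknown in SQL three-valued logic, so no rows match

Fix: Use IS NULL to test for NULL

Corrected query:
SELECT id, kind FROM sensors WHERE reading IS NULL

Result:
id | kind    
---+---------
1  | light   
3  | sound   
4  | light   
5  | humidity
6  | co2     
8  | pressure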